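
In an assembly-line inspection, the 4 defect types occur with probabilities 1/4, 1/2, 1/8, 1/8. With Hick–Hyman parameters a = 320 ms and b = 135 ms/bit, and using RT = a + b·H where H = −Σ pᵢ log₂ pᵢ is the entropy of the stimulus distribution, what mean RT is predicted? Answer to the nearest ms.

H = −Σ pᵢ log₂ pᵢ = 0.25·2 + 0.5·1 + 0.125·3 + 0.125·3 = 1.750 bits.
RT = 320 + 135 × 1.750 = 556.25 ms.

556 ms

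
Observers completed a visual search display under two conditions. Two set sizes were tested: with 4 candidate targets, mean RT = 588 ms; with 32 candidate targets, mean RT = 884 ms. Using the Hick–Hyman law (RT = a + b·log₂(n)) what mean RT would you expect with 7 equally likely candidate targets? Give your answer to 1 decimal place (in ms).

Fit slope and intercept:
  b = (884 − 588) / (log₂ 32 − log₂ 4) = 296 / (5 − 2) = 98.667 ms/bit
  a = 588 − 98.667 × 2 = 390.667 ms
Then RT(7) = 390.667 + 98.667 × log₂ 7 = 390.667 + 98.667 × 2.8074 ≈ 667.659 ms.

667.7 ms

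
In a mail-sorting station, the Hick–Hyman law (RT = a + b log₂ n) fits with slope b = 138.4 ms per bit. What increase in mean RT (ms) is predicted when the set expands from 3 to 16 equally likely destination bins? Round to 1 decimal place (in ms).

334.2 ms

ΔRT = (a + b log₂ n₂) − (a + b log₂ n₁) = b·(log₂ n₂ − log₂ n₁).
log₂(16) − log₂(3) = 4 − 1.5850 = 2.4150.
ΔRT = 138.4 × 2.4150 = 334.241 ms.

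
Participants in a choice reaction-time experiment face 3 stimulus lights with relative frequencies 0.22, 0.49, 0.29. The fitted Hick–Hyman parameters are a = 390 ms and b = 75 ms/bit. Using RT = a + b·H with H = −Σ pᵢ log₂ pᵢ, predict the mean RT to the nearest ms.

Entropy contributions −pᵢ log₂ pᵢ: 0.4806, 0.5043, 0.5179; sum H = 1.5028 bits.
RT = a + bH = 390 + 75·1.5028 = 502.71 ms.

503 ms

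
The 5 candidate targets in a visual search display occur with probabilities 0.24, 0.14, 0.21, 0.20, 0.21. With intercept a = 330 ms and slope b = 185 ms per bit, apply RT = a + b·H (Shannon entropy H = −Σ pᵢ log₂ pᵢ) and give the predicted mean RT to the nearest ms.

H = 0.24·log₂(1/0.24) + 0.14·log₂(1/0.14) + 0.21·log₂(1/0.21) + 0.20·log₂(1/0.20) + 0.21·log₂(1/0.21) = 2.3013 bits.
RT = 330 + 185 × 2.3013 = 755.74 ms.

756 ms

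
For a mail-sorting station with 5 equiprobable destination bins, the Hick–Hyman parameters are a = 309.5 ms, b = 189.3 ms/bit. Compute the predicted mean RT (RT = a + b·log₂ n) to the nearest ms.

749 ms

log₂(5) = 2.3219 bits, so RT = 309.5 + 189.3 × 2.3219 ≈ 749.041 ms.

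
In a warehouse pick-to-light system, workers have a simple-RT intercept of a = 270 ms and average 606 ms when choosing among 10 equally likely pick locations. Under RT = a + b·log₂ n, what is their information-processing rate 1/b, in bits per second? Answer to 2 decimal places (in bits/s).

Choice component = 606 − 270 = 336 ms over log₂(10) = 3.3219 bits.
b = 336 / 3.3219 = 101.146 ms/bit, so 1/b = 9.887 bits/s.

9.89 bits/s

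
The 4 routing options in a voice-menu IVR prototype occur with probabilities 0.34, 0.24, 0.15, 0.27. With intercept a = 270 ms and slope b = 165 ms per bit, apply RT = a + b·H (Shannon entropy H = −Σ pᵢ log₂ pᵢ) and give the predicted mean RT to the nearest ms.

Entropy contributions −pᵢ log₂ pᵢ: 0.5292, 0.4941, 0.4105, 0.5100; sum H = 1.9439 bits.
RT = a + bH = 270 + 165·1.9439 = 590.74 ms.

591 ms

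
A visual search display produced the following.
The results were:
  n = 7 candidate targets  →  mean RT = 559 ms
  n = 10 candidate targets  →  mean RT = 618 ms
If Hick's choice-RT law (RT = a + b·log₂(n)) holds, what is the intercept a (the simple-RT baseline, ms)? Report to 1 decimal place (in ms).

The slope on a log₂ axis is (618 − 559) / (3.3219 − 2.8074) = 114.658 ms/bit.
a = RT₁ − b·log₂ n₁ = 559 − 114.658 × 2.8074 = 237.114 ms.

237.1 ms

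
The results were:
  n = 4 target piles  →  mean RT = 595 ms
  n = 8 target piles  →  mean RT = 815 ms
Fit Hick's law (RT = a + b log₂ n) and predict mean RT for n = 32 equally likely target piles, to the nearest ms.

1255 ms

Fit slope and intercept:
  b = (815 − 595) / (log₂ 8 − log₂ 4) = 220 / (3 − 2) = 220 ms/bit
  a = 595 − 220 × 2 = 155 ms
Then RT(32) = 155 + 220 × log₂ 32 = 155 + 220 × 5 ≈ 1255.000 ms.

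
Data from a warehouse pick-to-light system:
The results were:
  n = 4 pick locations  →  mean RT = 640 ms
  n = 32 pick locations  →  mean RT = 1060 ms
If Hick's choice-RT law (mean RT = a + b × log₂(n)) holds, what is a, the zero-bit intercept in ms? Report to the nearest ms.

The slope on a log₂ axis is (1060 − 640) / (5 − 2) = 140 ms/bit.
a = RT₁ − b·log₂ n₁ = 640 − 140 × 2 = 360.000 ms.

360 ms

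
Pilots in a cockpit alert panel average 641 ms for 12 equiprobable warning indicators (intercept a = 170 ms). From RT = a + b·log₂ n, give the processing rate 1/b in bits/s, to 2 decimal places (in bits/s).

b = (641 − 170)/log₂ 12 = 471/3.5850 = 131.382 ms per bit = 0.13138 s/bit; the reciprocal is 7.611 bits/s.

7.61 bits/s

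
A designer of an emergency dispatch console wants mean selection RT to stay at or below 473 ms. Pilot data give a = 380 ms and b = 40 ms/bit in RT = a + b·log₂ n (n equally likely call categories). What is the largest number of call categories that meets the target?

5

Set 380 + 40·log₂ n ≤ 473 → log₂ n ≤ (473 − 380)/40 = 2.3250.
So n ≤ 2^2.3250 = 5.011; the largest integer n is 5.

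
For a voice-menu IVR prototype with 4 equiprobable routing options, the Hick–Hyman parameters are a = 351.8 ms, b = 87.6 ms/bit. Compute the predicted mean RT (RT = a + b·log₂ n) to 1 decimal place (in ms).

527.0 ms

log₂(4) = 2 bits, so RT = 351.8 + 87.6 × 2 ≈ 527.000 ms.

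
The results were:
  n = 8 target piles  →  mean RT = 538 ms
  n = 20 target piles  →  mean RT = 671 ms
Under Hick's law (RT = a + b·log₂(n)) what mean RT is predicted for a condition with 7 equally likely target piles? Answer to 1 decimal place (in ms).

With log₂ n on the abscissa the relation is linear; from the two conditions:
  b = (671 − 538) / (log₂ 20 − log₂ 8) = 133 / (4.3219 − 3) = 100.611 ms/bit
  a = 538 − 100.611 × 3 = 236.168 ms
Then RT(7) = 236.168 + 100.611 × log₂ 7 = 236.168 + 100.611 × 2.8074 ≈ 518.618 ms.

518.6 ms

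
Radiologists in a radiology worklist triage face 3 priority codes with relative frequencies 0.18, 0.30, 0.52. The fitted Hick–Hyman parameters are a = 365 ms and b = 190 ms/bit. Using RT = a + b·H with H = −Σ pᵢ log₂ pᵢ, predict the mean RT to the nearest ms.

642 ms

Entropy contributions −pᵢ log₂ pᵢ: 0.4453, 0.5211, 0.4906; sum H = 1.4570 bits.
RT = a + bH = 365 + 190·1.4570 = 641.83 ms.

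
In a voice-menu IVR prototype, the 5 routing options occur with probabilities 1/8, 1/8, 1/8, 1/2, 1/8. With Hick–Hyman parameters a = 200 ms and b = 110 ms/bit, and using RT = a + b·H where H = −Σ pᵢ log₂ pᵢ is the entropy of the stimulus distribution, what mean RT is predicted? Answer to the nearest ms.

H = −Σ pᵢ log₂ pᵢ = 0.125·3 + 0.125·3 + 0.125·3 + 0.5·1 + 0.125·3 = 2.000 bits.
RT = 200 + 110 × 2.000 = 420.00 ms.

420 ms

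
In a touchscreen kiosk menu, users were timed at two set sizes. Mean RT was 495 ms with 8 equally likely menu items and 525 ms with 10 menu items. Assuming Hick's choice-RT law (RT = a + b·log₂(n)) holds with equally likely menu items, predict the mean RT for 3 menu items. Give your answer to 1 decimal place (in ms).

363.1 ms

With log₂ n on the abscissa the relation is linear; from the two conditions:
  b = (525 − 495) / (log₂ 10 − log₂ 8) = 30 / (3.3219 − 3) = 93.189 ms/bit
  a = 495 − 93.189 × 3 = 215.434 ms
Then RT(3) = 215.434 + 93.189 × log₂ 3 = 215.434 + 93.189 × 1.5850 ≈ 363.135 ms.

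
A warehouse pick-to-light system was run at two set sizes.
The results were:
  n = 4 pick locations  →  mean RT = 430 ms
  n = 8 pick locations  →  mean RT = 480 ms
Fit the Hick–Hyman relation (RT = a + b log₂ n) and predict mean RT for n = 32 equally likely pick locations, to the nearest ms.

Fit slope and intercept:
  b = (480 − 430) / (log₂ 8 − log₂ 4) = 50 / (3 − 2) = 50 ms/bit
  a = 430 − 50 × 2 = 330 ms
Then RT(32) = 330 + 50 × log₂ 32 = 330 + 50 × 5 ≈ 580.000 ms.

580 ms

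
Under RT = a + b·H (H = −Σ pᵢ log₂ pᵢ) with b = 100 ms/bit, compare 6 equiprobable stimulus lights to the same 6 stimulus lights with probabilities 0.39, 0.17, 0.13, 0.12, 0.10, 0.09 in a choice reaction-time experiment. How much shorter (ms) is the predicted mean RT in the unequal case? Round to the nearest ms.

23 ms

Equiprobable entropy H₀ = log₂ 6 = 2.5850 bits.
Skewed entropy H = −Σ pᵢ log₂ pᵢ = 2.3589 bits.
ΔRT = b·(H₀ − H) = 100 × 0.2260 = 22.60 ms.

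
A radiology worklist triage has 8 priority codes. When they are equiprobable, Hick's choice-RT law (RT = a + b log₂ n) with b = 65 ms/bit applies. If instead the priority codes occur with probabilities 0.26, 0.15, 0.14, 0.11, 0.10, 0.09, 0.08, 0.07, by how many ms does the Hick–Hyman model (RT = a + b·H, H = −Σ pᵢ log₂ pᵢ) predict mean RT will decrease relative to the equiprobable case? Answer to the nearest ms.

9 ms

The RT saving is b·ΔH. Equiprobable H₀ = log₂(8) = 3.0000 bits; with the given probabilities H = 2.8681 bits.
b·(H₀ − H) = 65 × (3.0000 − 2.8681) = 8.57 ms.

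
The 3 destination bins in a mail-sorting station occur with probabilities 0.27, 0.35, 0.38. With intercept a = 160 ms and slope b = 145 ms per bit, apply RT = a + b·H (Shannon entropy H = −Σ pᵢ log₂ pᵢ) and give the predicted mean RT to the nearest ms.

388 ms

H = 0.27·log₂(1/0.27) + 0.35·log₂(1/0.35) + 0.38·log₂(1/0.38) = 1.5706 bits.
RT = 160 + 145 × 1.5706 = 387.73 ms.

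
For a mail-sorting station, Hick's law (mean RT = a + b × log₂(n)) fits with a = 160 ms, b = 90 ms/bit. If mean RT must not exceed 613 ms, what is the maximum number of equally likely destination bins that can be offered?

32

Set 160 + 90·log₂ n ≤ 613 → log₂ n ≤ (613 − 160)/90 = 5.0333.
So n ≤ 2^5.0333 = 32.748; the largest integer n is 32.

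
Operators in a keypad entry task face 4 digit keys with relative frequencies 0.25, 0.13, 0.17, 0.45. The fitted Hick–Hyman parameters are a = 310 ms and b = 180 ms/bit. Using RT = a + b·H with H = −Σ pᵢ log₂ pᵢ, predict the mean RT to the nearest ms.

Entropy contributions −pᵢ log₂ pᵢ: 0.5000, 0.3826, 0.4346, 0.5184; sum H = 1.8356 bits.
RT = a + bH = 310 + 180·1.8356 = 640.41 ms.

640 ms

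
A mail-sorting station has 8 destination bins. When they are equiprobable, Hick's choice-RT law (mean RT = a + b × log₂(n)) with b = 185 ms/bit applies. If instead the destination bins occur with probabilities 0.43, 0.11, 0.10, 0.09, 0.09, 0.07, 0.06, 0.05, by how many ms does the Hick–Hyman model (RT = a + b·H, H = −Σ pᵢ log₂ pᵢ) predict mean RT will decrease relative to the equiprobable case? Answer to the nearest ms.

81 ms

Equiprobable entropy H₀ = log₂ 8 = 3.0000 bits.
Skewed entropy H = −Σ pᵢ log₂ pᵢ = 2.5595 bits.
ΔRT = b·(H₀ − H) = 185 × 0.4405 = 81.49 ms.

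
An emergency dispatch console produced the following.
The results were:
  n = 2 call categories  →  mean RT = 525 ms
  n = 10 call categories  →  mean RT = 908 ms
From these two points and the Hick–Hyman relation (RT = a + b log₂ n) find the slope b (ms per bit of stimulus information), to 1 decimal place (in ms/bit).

164.9 ms/bit

Slope: b = (908 − 525) / (log₂ 10 − log₂ 2) = 383/2.3219 = 164.949 ms/bit.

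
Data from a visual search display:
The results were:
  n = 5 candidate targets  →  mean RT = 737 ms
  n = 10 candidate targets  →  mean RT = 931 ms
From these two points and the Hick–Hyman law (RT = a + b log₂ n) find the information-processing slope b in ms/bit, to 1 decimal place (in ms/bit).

194.0 ms/bit

The slope on a log₂ axis is (931 − 737) / (3.3219 − 2.3219) = 194.000 ms/bit.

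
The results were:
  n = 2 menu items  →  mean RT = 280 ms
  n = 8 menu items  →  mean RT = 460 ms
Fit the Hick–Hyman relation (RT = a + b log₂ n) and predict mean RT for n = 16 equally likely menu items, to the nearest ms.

550 ms

With log₂ n on the abscissa the relation is linear; from the two conditions:
  b = (460 − 280) / (log₂ 8 − log₂ 2) = 180 / (3 − 1) = 90 ms/bit
  a = 280 − 90 × 1 = 190 ms
Then RT(16) = 190 + 90 × log₂ 16 = 190 + 90 × 4 ≈ 550.000 ms.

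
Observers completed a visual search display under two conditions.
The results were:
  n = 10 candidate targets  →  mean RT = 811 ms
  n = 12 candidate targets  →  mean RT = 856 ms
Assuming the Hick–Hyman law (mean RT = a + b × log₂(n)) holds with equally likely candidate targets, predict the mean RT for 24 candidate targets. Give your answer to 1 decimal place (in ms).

RT is linear in log₂ n, so two points fix the line:
  b = (856 − 811) / (log₂ 12 − log₂ 10) = 45 / (3.5850 − 3.3219) = 171.080 ms/bit
  a = 811 − 171.080 × 3.3219 = 242.684 ms
Then RT(24) = 242.684 + 171.080 × log₂ 24 = 242.684 + 171.080 × 4.5850 ≈ 1027.080 ms.

1027.1 ms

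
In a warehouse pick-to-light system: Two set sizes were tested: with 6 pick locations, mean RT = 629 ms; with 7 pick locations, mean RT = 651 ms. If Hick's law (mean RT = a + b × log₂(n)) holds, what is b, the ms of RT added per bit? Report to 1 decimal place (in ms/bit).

b = (RT₂ − RT₁)/(log₂ n₂ − log₂ n₁) = (651 − 629)/(2.8074 − 2.5850) = 98.924 ms/bit.

98.9 ms/bit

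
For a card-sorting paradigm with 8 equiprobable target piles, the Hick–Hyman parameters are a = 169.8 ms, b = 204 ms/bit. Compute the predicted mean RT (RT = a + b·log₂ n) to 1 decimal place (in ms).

log₂(8) = 3 bits, so RT = 169.8 + 204 × 3 ≈ 781.800 ms.

781.8 ms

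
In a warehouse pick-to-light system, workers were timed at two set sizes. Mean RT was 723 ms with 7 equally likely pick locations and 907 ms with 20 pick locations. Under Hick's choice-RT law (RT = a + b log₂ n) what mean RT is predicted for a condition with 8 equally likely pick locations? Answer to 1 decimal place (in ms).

746.4 ms

With log₂ n on the abscissa the relation is linear; from the two conditions:
  b = (907 − 723) / (log₂ 20 − log₂ 7) = 184 / (4.3219 − 2.8074) = 121.486 ms/bit
  a = 723 − 121.486 × 2.8074 = 381.945 ms
Then RT(8) = 381.945 + 121.486 × log₂ 8 = 381.945 + 121.486 × 3 ≈ 746.404 ms.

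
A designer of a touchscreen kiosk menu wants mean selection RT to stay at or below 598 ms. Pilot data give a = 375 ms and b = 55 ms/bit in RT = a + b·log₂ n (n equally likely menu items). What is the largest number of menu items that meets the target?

55·log₂ n ≤ 598 − 375 = 223, giving log₂ n ≤ 4.0545 and n ≤ 16.617. The largest whole number is 16.

16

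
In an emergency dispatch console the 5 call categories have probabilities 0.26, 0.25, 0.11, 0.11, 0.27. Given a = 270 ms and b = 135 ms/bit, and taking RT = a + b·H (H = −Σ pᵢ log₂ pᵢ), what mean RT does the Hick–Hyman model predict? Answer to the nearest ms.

Entropy contributions −pᵢ log₂ pᵢ: 0.5053, 0.5000, 0.3503, 0.3503, 0.5100; sum H = 2.2159 bits.
RT = a + bH = 270 + 135·2.2159 = 569.14 ms.

569 ms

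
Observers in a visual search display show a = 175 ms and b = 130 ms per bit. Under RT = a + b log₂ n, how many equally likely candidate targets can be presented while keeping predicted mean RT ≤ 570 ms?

Set 175 + 130·log₂ n ≤ 570 → log₂ n ≤ (570 − 175)/130 = 3.0385.
So n ≤ 2^3.0385 = 8.216; the largest integer n is 8.

8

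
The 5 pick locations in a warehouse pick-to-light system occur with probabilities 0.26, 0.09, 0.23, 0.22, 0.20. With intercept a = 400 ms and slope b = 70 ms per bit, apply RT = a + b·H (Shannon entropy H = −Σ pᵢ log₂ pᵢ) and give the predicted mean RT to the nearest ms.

558 ms

Entropy contributions −pᵢ log₂ pᵢ: 0.5053, 0.3127, 0.4877, 0.4806, 0.4644; sum H = 2.2506 bits.
RT = a + bH = 400 + 70·2.2506 = 557.54 ms.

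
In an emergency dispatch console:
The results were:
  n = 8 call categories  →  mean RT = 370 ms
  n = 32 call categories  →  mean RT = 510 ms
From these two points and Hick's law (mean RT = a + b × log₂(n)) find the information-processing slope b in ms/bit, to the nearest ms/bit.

Slope: b = (510 − 370) / (log₂ 32 − log₂ 8) = 140/2.0000 = 70 ms/bit.

70 ms/bit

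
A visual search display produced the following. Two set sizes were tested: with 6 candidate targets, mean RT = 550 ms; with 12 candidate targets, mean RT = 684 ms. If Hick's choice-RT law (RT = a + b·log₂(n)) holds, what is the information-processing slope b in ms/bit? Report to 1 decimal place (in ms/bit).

Slope: b = (684 − 550) / (log₂ 12 − log₂ 6) = 134/1.0000 = 134.000 ms/bit.

134.0 ms/bit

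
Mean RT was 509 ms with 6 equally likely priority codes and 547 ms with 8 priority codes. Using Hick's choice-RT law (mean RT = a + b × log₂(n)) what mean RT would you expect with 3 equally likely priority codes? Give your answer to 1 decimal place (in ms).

417.4 ms

Solve the two-equation system in a and b:
  b = (547 − 509) / (log₂ 8 − log₂ 6) = 38 / (3 − 2.5850) = 91.558 ms/bit
  a = 509 − 91.558 × 2.5850 = 272.326 ms
Then RT(3) = 272.326 + 91.558 × log₂ 3 = 272.326 + 91.558 × 1.5850 ≈ 417.442 ms.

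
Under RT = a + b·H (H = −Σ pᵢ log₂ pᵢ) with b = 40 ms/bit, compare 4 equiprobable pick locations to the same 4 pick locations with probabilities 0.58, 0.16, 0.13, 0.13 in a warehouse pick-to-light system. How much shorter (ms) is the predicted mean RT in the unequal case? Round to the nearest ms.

Equiprobable entropy H₀ = log₂ 4 = 2.0000 bits.
Skewed entropy H = −Σ pᵢ log₂ pᵢ = 1.6441 bits.
ΔRT = b·(H₀ − H) = 40 × 0.3559 = 14.24 ms.

14 ms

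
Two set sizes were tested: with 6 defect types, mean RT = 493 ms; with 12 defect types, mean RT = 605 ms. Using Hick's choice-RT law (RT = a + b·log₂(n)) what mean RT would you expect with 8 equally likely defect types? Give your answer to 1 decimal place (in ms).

Fit slope and intercept:
  b = (605 − 493) / (log₂ 12 − log₂ 6) = 112 / (3.5850 − 2.5850) = 112.000 ms/bit
  a = 493 − 112.000 × 2.5850 = 203.484 ms
Then RT(8) = 203.484 + 112.000 × log₂ 8 = 203.484 + 112.000 × 3 ≈ 539.484 ms.

539.5 ms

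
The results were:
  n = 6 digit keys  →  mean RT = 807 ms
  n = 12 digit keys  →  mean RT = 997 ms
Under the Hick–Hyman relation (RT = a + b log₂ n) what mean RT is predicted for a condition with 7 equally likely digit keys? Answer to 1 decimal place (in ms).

Solve the two-equation system in a and b:
  b = (997 − 807) / (log₂ 12 − log₂ 6) = 190 / (3.5850 − 2.5850) = 190.000 ms/bit
  a = 807 − 190.000 × 2.5850 = 315.857 ms
Then RT(7) = 315.857 + 190.000 × log₂ 7 = 315.857 + 190.000 × 2.8074 ≈ 849.255 ms.

849.3 ms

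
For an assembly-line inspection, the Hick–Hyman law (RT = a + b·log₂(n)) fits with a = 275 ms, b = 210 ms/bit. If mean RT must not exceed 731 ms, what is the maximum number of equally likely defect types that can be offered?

4

210·log₂ n ≤ 731 − 275 = 456, giving log₂ n ≤ 2.1714 and n ≤ 4.505. The largest whole number is 4.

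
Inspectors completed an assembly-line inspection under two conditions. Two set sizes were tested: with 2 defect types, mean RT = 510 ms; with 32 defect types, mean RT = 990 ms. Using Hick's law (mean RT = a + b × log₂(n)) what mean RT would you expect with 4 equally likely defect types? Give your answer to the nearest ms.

RT is linear in log₂ n, so two points fix the line:
  b = (990 − 510) / (log₂ 32 − log₂ 2) = 480 / (5 − 1) = 120 ms/bit
  a = 510 − 120 × 1 = 390 ms
Then RT(4) = 390 + 120 × log₂ 4 = 390 + 120 × 2 ≈ 630.000 ms.

630 ms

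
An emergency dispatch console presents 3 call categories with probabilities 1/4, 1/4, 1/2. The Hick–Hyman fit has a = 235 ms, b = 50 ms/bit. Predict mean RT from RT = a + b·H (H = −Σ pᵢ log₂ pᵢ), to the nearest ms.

Each term −pᵢ log₂ pᵢ: 0.25·2 + 0.25·2 + 0.5·1; summed, H = 1.500 bits.
Mean RT = a + bH = 235 + 50·1.500 = 310.00 ms.

310 ms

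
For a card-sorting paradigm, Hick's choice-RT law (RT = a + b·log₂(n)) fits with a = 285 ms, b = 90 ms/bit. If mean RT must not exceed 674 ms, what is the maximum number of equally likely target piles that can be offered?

20

Information budget: (674 − 285)/90 = 4.3222 bits, so n ≤ 2^4.3222 = 20.004 → at most 20.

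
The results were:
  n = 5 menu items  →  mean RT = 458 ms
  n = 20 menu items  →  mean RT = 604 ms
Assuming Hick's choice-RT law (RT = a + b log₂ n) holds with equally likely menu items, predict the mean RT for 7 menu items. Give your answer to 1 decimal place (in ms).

RT is linear in log₂ n, so two points fix the line:
  b = (604 − 458) / (log₂ 20 − log₂ 5) = 146 / (4.3219 − 2.3219) = 73.000 ms/bit
  a = 458 − 73.000 × 2.3219 = 288.499 ms
Then RT(7) = 288.499 + 73.000 × log₂ 7 = 288.499 + 73.000 × 2.8074 ≈ 493.436 ms.

493.4 ms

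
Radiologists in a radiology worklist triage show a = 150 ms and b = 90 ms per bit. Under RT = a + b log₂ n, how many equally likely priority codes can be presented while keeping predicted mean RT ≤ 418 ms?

7

Information budget: (418 − 150)/90 = 2.9778 bits, so n ≤ 2^2.9778 = 7.878 → at most 7.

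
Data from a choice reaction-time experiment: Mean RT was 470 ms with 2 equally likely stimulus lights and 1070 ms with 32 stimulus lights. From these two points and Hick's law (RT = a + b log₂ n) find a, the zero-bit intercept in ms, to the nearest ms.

The slope on a log₂ axis is (1070 − 470) / (5 − 1) = 150 ms/bit.
Intercept: a = 470 − 150·log₂(2) = 320.000 ms.

320 ms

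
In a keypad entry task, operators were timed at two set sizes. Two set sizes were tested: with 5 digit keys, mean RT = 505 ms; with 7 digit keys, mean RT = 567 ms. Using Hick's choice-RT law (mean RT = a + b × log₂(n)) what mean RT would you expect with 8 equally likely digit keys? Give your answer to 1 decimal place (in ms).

With log₂ n on the abscissa the relation is linear; from the two conditions:
  b = (567 − 505) / (log₂ 7 − log₂ 5) = 62 / (2.8074 − 2.3219) = 127.723 ms/bit
  a = 505 − 127.723 × 2.3219 = 208.437 ms
Then RT(8) = 208.437 + 127.723 × log₂ 8 = 208.437 + 127.723 × 3 ≈ 591.605 ms.

591.6 ms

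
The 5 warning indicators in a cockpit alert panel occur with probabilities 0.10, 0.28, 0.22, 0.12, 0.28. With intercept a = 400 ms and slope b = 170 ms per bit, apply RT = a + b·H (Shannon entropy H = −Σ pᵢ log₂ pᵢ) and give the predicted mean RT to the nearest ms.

775 ms

H = 0.10·log₂(1/0.10) + 0.28·log₂(1/0.28) + 0.22·log₂(1/0.22) + 0.12·log₂(1/0.12) + 0.28·log₂(1/0.28) = 2.2083 bits.
RT = 400 + 170 × 2.2083 = 775.41 ms.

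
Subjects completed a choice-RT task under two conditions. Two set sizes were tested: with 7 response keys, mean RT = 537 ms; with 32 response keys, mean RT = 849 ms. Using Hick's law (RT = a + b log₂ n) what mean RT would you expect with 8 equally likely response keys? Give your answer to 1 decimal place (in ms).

564.4 ms

Fit slope and intercept:
  b = (849 − 537) / (log₂ 32 − log₂ 7) = 312 / (5 − 2.8074) = 142.294 ms/bit
  a = 537 − 142.294 × 2.8074 = 137.531 ms
Then RT(8) = 137.531 + 142.294 × log₂ 8 = 137.531 + 142.294 × 3 ≈ 564.412 ms.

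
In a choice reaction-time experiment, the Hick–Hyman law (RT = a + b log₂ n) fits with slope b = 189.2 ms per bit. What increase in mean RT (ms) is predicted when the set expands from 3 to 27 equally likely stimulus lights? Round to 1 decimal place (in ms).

599.7 ms

ΔRT = (a + b log₂ n₂) − (a + b log₂ n₁) = b·(log₂ n₂ − log₂ n₁).
log₂(27) − log₂(3) = 4.7549 − 1.5850 = 3.1699.
ΔRT = 189.2 × 3.1699 = 599.750 ms.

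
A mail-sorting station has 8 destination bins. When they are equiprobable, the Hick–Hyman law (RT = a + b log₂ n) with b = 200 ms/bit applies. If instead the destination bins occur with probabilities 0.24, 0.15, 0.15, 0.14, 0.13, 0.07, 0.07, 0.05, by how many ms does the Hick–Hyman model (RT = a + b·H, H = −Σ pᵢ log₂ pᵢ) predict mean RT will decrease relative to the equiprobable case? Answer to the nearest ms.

30 ms

Equiprobable entropy H₀ = log₂ 8 = 3.0000 bits.
Skewed entropy H = −Σ pᵢ log₂ pᵢ = 2.8482 bits.
ΔRT = b·(H₀ − H) = 200 × 0.1518 = 30.36 ms.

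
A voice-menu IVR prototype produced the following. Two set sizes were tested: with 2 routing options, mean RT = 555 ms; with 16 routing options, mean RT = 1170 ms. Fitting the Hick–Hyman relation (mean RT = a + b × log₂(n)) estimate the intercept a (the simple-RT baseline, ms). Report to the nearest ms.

The slope on a log₂ axis is (1170 − 555) / (4 − 1) = 205 ms/bit.
Intercept: a = 555 − 205·log₂(2) = 350.000 ms.

350 ms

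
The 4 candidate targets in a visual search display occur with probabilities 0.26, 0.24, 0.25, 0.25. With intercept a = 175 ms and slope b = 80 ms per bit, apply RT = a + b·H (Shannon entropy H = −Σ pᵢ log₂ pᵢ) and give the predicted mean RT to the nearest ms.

Entropy contributions −pᵢ log₂ pᵢ: 0.5053, 0.4941, 0.5000, 0.5000; sum H = 1.9994 bits.
RT = a + bH = 175 + 80·1.9994 = 334.95 ms.

335 ms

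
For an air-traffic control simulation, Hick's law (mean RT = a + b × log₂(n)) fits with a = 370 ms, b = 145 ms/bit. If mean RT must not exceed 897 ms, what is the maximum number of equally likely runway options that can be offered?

145·log₂ n ≤ 897 − 370 = 527, giving log₂ n ≤ 3.6345 and n ≤ 12.419. The largest whole number is 12.

12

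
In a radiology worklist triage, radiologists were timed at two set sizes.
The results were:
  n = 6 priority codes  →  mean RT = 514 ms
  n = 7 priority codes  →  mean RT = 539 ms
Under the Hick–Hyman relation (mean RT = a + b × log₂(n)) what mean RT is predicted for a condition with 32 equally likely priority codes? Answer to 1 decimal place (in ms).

785.5 ms

With log₂ n on the abscissa the relation is linear; from the two conditions:
  b = (539 − 514) / (log₂ 7 − log₂ 6) = 25 / (2.8074 − 2.5850) = 112.414 ms/bit
  a = 514 − 112.414 × 2.5850 = 223.414 ms
Then RT(32) = 223.414 + 112.414 × log₂ 32 = 223.414 + 112.414 × 5 ≈ 785.484 ms.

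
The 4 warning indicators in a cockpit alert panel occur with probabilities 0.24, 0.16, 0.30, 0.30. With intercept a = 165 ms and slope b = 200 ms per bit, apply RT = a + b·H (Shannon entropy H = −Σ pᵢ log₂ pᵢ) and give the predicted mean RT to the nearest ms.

Entropy contributions −pᵢ log₂ pᵢ: 0.4941, 0.4230, 0.5211, 0.5211; sum H = 1.9593 bits.
RT = a + bH = 165 + 200·1.9593 = 556.87 ms.

557 ms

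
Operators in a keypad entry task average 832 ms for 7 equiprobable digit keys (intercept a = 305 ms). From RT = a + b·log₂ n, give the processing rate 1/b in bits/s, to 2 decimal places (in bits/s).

5.33 bits/s

b = (832 − 305)/log₂ 7 = 527/2.8074 = 187.721 ms per bit = 0.18772 s/bit; the reciprocal is 5.327 bits/s.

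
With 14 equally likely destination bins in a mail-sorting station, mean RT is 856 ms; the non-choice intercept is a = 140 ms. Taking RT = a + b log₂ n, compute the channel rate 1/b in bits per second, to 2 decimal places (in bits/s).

Choice component = 856 − 140 = 716 ms over log₂(14) = 3.8074 bits.
b = 716 / 3.8074 = 188.057 ms/bit, so 1/b = 5.318 bits/s.

5.32 bits/s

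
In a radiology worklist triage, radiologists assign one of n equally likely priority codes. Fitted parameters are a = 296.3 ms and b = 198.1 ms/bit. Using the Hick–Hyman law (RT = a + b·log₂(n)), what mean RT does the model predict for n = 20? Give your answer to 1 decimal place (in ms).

1152.5 ms

log₂(20) = 4.3219 bits, so RT = 296.3 + 198.1 × 4.3219 ≈ 1152.474 ms.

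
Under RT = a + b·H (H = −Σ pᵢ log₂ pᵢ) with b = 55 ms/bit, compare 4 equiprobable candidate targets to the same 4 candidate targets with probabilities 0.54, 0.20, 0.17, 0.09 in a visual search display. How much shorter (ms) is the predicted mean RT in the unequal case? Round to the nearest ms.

The RT saving is b·ΔH. Equiprobable H₀ = log₂(4) = 2.0000 bits; with the given probabilities H = 1.6917 bits.
b·(H₀ − H) = 55 × (2.0000 − 1.6917) = 16.96 ms.

17 ms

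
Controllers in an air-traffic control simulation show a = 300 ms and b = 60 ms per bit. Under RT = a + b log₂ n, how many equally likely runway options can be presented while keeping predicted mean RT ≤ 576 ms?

60·log₂ n ≤ 576 − 300 = 276, giving log₂ n ≤ 4.6000 and n ≤ 24.251. The largest whole number is 24.

24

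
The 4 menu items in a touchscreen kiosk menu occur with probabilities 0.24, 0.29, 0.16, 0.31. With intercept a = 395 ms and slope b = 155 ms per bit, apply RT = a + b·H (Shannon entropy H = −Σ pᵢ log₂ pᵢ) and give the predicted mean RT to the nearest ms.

699 ms

H = 0.24·log₂(1/0.24) + 0.29·log₂(1/0.29) + 0.16·log₂(1/0.16) + 0.31·log₂(1/0.31) = 1.9588 bits.
RT = 395 + 155 × 1.9588 = 698.62 ms.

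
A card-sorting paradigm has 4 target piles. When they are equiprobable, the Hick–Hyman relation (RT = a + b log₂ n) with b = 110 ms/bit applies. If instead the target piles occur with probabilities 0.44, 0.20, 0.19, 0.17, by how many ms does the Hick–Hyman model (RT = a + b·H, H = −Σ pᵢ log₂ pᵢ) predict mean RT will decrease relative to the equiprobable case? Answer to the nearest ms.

14 ms

The RT saving is b·ΔH. Equiprobable H₀ = log₂(4) = 2.0000 bits; with the given probabilities H = 1.8753 bits.
b·(H₀ − H) = 110 × (2.0000 − 1.8753) = 13.71 ms.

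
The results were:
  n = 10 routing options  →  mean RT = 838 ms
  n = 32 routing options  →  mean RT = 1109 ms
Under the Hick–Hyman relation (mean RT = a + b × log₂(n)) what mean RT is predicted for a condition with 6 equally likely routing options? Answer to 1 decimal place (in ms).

719.0 ms

RT is linear in log₂ n, so two points fix the line:
  b = (1109 − 838) / (log₂ 32 − log₂ 10) = 271 / (5 − 3.3219) = 161.495 ms/bit
  a = 838 − 161.495 × 3.3219 = 301.526 ms
Then RT(6) = 301.526 + 161.495 × log₂ 6 = 301.526 + 161.495 × 2.5850 ≈ 718.984 ms.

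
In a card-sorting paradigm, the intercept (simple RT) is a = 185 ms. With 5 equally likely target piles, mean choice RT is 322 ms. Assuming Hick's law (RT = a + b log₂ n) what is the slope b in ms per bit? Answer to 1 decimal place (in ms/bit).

b = (322 − 185) / log₂(5) = 137 / 2.3219 = 59.003 ms/bit.

59.0 ms/bit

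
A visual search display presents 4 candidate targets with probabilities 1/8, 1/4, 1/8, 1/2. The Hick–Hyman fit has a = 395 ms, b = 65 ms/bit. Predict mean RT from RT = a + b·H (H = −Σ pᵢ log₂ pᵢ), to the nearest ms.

H = −Σ pᵢ log₂ pᵢ = 0.125·3 + 0.25·2 + 0.125·3 + 0.5·1 = 1.750 bits.
RT = 395 + 65 × 1.750 = 508.75 ms.

509 ms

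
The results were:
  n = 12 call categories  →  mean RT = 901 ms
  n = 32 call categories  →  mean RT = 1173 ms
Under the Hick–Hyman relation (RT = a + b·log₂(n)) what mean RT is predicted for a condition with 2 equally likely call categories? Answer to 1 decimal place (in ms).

RT is linear in log₂ n, so two points fix the line:
  b = (1173 − 901) / (log₂ 32 − log₂ 12) = 272 / (5 − 3.5850) = 192.221 ms/bit
  a = 901 − 192.221 × 3.5850 = 211.895 ms
Then RT(2) = 211.895 + 192.221 × log₂ 2 = 211.895 + 192.221 × 1 ≈ 404.116 ms.

404.1 ms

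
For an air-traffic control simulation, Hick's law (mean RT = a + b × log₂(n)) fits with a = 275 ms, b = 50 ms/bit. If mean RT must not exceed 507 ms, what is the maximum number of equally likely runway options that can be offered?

24

Information budget: (507 − 275)/50 = 4.6400 bits, so n ≤ 2^4.6400 = 24.933 → at most 24.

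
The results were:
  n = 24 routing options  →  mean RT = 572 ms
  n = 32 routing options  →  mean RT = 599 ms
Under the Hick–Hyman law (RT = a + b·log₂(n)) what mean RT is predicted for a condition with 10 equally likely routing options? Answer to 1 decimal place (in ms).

Fit slope and intercept:
  b = (599 − 572) / (log₂ 32 − log₂ 24) = 27 / (5 − 4.5850) = 65.054 ms/bit
  a = 572 − 65.054 × 4.5850 = 273.728 ms
Then RT(10) = 273.728 + 65.054 × log₂ 10 = 273.728 + 65.054 × 3.3219 ≈ 489.834 ms.

489.8 ms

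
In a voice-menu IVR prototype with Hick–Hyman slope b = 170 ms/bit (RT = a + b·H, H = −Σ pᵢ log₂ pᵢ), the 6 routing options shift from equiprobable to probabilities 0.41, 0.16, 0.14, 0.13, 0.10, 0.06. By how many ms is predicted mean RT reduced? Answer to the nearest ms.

Equiprobable entropy H₀ = log₂ 6 = 2.5850 bits.
Skewed entropy H = −Σ pᵢ log₂ pᵢ = 2.3059 bits.
ΔRT = b·(H₀ − H) = 170 × 0.2791 = 47.44 ms.

47 ms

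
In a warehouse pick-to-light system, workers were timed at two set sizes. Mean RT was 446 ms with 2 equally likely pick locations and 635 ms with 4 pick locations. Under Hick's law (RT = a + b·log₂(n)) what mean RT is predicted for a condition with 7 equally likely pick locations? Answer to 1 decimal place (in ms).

RT is linear in log₂ n, so two points fix the line:
  b = (635 − 446) / (log₂ 4 − log₂ 2) = 189 / (2 − 1) = 189.000 ms/bit
  a = 446 − 189.000 × 1 = 257.000 ms
Then RT(7) = 257.000 + 189.000 × log₂ 7 = 257.000 + 189.000 × 2.8074 ≈ 787.590 ms.

787.6 ms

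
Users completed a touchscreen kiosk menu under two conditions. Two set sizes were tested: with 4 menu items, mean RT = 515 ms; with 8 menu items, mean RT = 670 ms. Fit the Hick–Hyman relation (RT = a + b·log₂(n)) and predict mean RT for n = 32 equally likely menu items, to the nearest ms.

RT is linear in log₂ n, so two points fix the line:
  b = (670 − 515) / (log₂ 8 − log₂ 4) = 155 / (3 − 2) = 155 ms/bit
  a = 515 − 155 × 2 = 205 ms
Then RT(32) = 205 + 155 × log₂ 32 = 205 + 155 × 5 ≈ 980.000 ms.

980 ms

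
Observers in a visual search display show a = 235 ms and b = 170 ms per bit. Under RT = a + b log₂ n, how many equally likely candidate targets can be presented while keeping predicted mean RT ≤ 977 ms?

20

Information budget: (977 − 235)/170 = 4.3647 bits, so n ≤ 2^4.3647 = 20.602 → at most 20.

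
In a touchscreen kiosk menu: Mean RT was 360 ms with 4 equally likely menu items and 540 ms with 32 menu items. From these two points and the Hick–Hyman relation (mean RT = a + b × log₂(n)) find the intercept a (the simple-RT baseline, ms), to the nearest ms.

240 ms

The slope on a log₂ axis is (540 − 360) / (5 − 2) = 60 ms/bit.
a = RT₁ − b·log₂ n₁ = 360 − 60 × 2 = 240.000 ms.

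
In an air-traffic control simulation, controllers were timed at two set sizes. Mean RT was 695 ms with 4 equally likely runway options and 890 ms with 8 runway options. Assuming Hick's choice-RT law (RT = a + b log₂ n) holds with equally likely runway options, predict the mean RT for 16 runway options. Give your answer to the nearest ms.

With log₂ n on the abscissa the relation is linear; from the two conditions:
  b = (890 − 695) / (log₂ 8 − log₂ 4) = 195 / (3 − 2) = 195 ms/bit
  a = 695 − 195 × 2 = 305 ms
Then RT(16) = 305 + 195 × log₂ 16 = 305 + 195 × 4 ≈ 1085.000 ms.

1085 ms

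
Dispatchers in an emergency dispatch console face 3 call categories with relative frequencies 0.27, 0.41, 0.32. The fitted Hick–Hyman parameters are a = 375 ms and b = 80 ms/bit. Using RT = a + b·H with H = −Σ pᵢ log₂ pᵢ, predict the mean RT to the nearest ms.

H = 0.27·log₂(1/0.27) + 0.41·log₂(1/0.41) + 0.32·log₂(1/0.32) = 1.5634 bits.
RT = 375 + 80 × 1.5634 = 500.08 ms.

500 ms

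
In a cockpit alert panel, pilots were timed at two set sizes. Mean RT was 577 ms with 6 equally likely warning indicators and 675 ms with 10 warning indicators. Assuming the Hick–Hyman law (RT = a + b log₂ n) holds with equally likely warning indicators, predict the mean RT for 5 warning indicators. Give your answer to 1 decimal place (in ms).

542.0 ms

Solve the two-equation system in a and b:
  b = (675 − 577) / (log₂ 10 − log₂ 6) = 98 / (3.3219 − 2.5850) = 132.978 ms/bit
  a = 577 − 132.978 × 2.5850 = 233.258 ms
Then RT(5) = 233.258 + 132.978 × log₂ 5 = 233.258 + 132.978 × 2.3219 ≈ 542.022 ms.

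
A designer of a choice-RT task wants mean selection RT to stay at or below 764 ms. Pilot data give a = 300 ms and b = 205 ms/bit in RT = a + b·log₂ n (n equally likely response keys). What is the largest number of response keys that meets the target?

4

205·log₂ n ≤ 764 − 300 = 464, giving log₂ n ≤ 2.2634 and n ≤ 4.801. The largest whole number is 4.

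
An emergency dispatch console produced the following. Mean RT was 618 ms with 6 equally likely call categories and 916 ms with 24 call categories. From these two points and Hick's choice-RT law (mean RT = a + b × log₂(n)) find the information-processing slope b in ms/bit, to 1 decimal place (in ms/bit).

The slope on a log₂ axis is (916 − 618) / (4.5850 − 2.5850) = 149.000 ms/bit.

149.0 ms/bit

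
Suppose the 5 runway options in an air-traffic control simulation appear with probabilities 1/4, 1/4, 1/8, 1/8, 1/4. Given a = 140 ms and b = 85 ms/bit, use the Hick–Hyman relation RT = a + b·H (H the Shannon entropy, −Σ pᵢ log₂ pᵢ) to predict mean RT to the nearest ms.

Each term −pᵢ log₂ pᵢ: 0.25·2 + 0.25·2 + 0.125·3 + 0.125·3 + 0.25·2; summed, H = 2.250 bits.
Mean RT = a + bH = 140 + 85·2.250 = 331.25 ms.

331 ms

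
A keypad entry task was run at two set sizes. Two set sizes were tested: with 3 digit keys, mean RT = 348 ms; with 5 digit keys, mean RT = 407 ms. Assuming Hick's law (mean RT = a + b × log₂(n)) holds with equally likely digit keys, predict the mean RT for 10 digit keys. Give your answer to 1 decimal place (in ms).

Solve the two-equation system in a and b:
  b = (407 − 348) / (log₂ 5 − log₂ 3) = 59 / (2.3219 − 1.5850) = 80.058 ms/bit
  a = 348 − 80.058 × 1.5850 = 221.111 ms
Then RT(10) = 221.111 + 80.058 × log₂ 10 = 221.111 + 80.058 × 3.3219 ≈ 487.058 ms.

487.1 ms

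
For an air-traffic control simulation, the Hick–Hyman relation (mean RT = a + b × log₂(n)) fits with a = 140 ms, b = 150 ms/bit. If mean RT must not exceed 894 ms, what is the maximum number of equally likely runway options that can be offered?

Information budget: (894 − 140)/150 = 5.0267 bits, so n ≤ 2^5.0267 = 32.597 → at most 32.

32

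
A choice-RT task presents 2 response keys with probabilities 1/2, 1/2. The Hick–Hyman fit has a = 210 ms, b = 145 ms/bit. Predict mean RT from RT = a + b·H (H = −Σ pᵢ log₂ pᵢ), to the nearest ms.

H = −Σ pᵢ log₂ pᵢ = 0.5·1 + 0.5·1 = 1.000 bits.
RT = 210 + 145 × 1.000 = 355.00 ms.

355 ms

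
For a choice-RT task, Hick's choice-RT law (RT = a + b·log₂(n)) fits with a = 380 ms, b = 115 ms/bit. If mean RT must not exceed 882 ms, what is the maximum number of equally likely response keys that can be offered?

20

Set 380 + 115·log₂ n ≤ 882 → log₂ n ≤ (882 − 380)/115 = 4.3652.
So n ≤ 2^4.3652 = 20.609; the largest integer n is 20.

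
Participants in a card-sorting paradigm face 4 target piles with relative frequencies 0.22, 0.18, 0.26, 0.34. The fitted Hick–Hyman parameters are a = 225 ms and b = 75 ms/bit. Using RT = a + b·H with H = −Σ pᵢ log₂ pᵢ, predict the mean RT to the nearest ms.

Entropy contributions −pᵢ log₂ pᵢ: 0.4806, 0.4453, 0.5053, 0.5292; sum H = 1.9603 bits.
RT = a + bH = 225 + 75·1.9603 = 372.03 ms.

372 ms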